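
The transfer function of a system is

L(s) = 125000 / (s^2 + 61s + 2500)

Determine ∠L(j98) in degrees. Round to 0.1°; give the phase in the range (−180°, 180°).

At s = jω = j98:
quadratic: (j98)² + 61·j98 + 2500 = -7104 + j5978 → |·| ≈ 9284.6, ∠ ≈ 139.92°
∠L = 0.00° − 139.92° = -139.92°

-139.9°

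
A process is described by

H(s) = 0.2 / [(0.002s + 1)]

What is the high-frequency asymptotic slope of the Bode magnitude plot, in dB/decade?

-20 dB/decade

Each pole contributes −20 dB/decade at high frequency; each zero contributes +20 dB/decade.
Net: 0 zero(s) − 1 pole(s) → -20 dB/decade.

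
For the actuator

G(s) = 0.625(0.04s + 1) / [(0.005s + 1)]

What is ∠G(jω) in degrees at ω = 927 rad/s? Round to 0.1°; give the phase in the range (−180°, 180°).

10.6°

At ω = 927 rad/s:
zero (1 + j927·0.04) = 1 + j37.08 → |·| ≈ 37.093, ∠ ≈ 88.46°
pole (1 + j927·0.005) = 1 + j4.635 → |·| ≈ 4.7416, ∠ ≈ 77.83°
∠G = (88.46°) − (77.83°) = 10.63°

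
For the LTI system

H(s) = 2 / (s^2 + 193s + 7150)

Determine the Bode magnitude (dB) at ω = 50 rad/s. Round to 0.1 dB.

Substitute s = j50:
Numerator: 2 = 2 + j0
Denominator: (j50)^2 + 193(j50) + 7150 = 4650 + j9650
|N| = √(2² + 0²) ≈ 2, ∠N ≈ 0.00°
|D| = √(4650² + 9650²) ≈ 10712, ∠D ≈ 64.27°
|H| = 2 / 10712 ≈ 0.00018671
Gain = 20 log₁₀(0.00018671) ≈ -74.58 dB

-74.6 dB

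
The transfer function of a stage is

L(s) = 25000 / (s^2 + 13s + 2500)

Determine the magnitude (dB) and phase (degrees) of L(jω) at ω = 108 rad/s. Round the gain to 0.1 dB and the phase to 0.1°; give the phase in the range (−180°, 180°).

8.6 dB, -171.3°

At s = jω = j108:
quadratic: (j108)² + 13·j108 + 2500 = -9164 + j1404 → |·| ≈ 9270.9, ∠ ≈ 171.29°
|L| = 25000 / 9270.9 ≈ 2.6966
Gain = 20 log₁₀(2.6966) ≈ 8.62 dB
∠L = 0.00° − 171.29° = -171.29°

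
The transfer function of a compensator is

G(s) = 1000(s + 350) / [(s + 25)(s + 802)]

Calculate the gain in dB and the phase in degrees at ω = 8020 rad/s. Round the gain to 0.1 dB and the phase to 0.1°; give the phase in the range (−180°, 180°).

-18.1 dB, -86.6°

At s = jω = j8020:
zero (s+350): 350 + j8020 → |·| = √(350²+8020²) = √64442900 ≈ 8027.6, ∠ = arctan(8020/350) ≈ 87.50°
pole (s+25): 25 + j8020 → |·| = √(25²+8020²) = √64321025 ≈ 8020, ∠ = arctan(8020/25) ≈ 89.82°
pole (s+802): 802 + j8020 → |·| = √(802²+8020²) = √64963604 ≈ 8060, ∠ = arctan(8020/802) ≈ 84.29°
|G| = 1000 · 8027.6 / 6.4641e+07 ≈ 0.12419
Gain = 20 log₁₀(0.12419) ≈ -18.12 dB
∠G = 87.50° − 174.11° = -86.61°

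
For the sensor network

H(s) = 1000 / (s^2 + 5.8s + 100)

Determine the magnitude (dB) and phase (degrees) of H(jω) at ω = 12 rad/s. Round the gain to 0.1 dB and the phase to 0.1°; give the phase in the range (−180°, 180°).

At s = jω = j12:
quadratic: (j12)² + 5.8·j12 + 100 = -44 + j69.6 → |·| ≈ 82.342, ∠ ≈ 122.30°
|H| = 1000 / 82.342 ≈ 12.144
Gain = 20 log₁₀(12.144) ≈ 21.69 dB
∠H = 0.00° − 122.30° = -122.30°

21.7 dB, -122.3°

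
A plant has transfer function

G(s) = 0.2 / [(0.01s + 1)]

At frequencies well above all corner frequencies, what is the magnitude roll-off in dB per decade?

-20 dB/decade

Each pole contributes −20 dB/decade at high frequency; each zero contributes +20 dB/decade.
Net: 0 zero(s) − 1 pole(s) → -20 dB/decade.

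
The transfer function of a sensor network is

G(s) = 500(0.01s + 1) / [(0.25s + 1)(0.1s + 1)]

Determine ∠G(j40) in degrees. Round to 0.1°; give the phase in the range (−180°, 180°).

At ω = 40 rad/s:
zero (1 + j40·0.01) = 1 + j0.4 → |·| ≈ 1.077, ∠ ≈ 21.80°
pole (1 + j40·0.25) = 1 + j10 → |·| ≈ 10.05, ∠ ≈ 84.29°
pole (1 + j40·0.1) = 1 + j4 → |·| ≈ 4.1231, ∠ ≈ 75.96°
∠G = (21.80°) − (84.29° + 75.96°) = -138.45°

-138.5°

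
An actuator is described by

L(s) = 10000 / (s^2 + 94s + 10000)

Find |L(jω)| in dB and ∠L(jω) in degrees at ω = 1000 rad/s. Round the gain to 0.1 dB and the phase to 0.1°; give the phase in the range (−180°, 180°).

-40.0 dB, -174.6°

At s = jω = j1000:
quadratic: (j1000)² + 94·j1000 + 10000 = -990000 + j94000 → |·| ≈ 9.9445e+05, ∠ ≈ 174.58°
|L| = 10000 / 9.9445e+05 ≈ 0.010056
Gain = 20 log₁₀(0.010056) ≈ -39.95 dB
∠L = 0.00° − 174.58° = -174.58°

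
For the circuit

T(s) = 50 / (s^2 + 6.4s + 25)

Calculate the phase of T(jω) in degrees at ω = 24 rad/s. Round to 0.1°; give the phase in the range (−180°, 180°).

-164.4°

At s = jω = j24:
quadratic: (j24)² + 6.4·j24 + 25 = -551 + j153.6 → |·| ≈ 572.01, ∠ ≈ 164.42°
∠T = 0.00° − 164.42° = -164.42°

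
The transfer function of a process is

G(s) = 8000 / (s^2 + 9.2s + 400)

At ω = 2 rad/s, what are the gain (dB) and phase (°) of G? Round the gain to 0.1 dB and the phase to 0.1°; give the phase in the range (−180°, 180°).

26.1 dB, -2.7°

At s = jω = j2:
quadratic: (j2)² + 9.2·j2 + 400 = 396 + j18.4 → |·| ≈ 396.43, ∠ ≈ 2.66°
|G| = 8000 / 396.43 ≈ 20.18
Gain = 20 log₁₀(20.18) ≈ 26.10 dB
∠G = 0.00° − 2.66° = -2.66°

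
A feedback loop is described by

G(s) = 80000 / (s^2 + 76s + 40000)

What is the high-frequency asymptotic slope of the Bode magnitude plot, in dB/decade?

Each pole contributes −20 dB/decade at high frequency; each zero contributes +20 dB/decade.
Net: 0 zero(s) − 2 pole(s) → -40 dB/decade.

-40 dB/decade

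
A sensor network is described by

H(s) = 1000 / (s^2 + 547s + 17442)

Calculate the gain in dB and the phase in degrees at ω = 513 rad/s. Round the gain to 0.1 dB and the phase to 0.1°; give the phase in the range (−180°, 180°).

-51.4 dB, -131.2°

Substitute s = j513:
Numerator: 1000 = 1000 + j0
Denominator: (j513)^2 + 547(j513) + 17442 = -245727 + j280611
|N| = √(1000² + 0²) ≈ 1000, ∠N ≈ 0.00°
|D| = √(245727² + 280611²) ≈ 3.7299e+05, ∠D ≈ 131.21°
|H| = 1000 / 3.7299e+05 ≈ 0.002681
Gain = 20 log₁₀(0.002681) ≈ -51.43 dB
∠H = 0.00° − 131.21° = -131.21°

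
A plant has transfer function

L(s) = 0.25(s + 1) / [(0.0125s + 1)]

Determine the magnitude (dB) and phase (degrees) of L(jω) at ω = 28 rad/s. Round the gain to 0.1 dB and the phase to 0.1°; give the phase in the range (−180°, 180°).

At ω = 28 rad/s:
zero (1 + j28·1) = 1 + j28 → |·| ≈ 28.018, ∠ ≈ 87.95°
pole (1 + j28·0.0125) = 1 + j0.35 → |·| ≈ 1.0595, ∠ ≈ 19.29°
|L| = 0.25 · 28.018 / (1.0595) ≈ 6.6111
Gain = 20 log₁₀(6.6111) ≈ 16.41 dB
∠L = (87.95°) − (19.29°) = 68.66°

16.4 dB, 68.7°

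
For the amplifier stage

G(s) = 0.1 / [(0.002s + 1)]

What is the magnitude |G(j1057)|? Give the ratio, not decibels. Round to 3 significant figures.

0.0428

At ω = 1057 rad/s:
pole (1 + j1057·0.002) = 1 + j2.114 → |·| ≈ 2.3386, ∠ ≈ 64.68°
|G| = 0.1 · 1 / (2.3386) ≈ 0.042761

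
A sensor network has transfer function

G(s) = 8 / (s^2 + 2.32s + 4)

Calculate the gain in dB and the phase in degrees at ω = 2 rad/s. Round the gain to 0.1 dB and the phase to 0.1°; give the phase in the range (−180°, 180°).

At s = jω = j2:
quadratic: (j2)² + 2.32·j2 + 4 = 0 + j4.64 → |·| ≈ 4.64, ∠ ≈ 90.00°
|G| = 8 / 4.64 ≈ 1.7241
Gain = 20 log₁₀(1.7241) ≈ 4.73 dB
∠G = 0.00° − 90.00° = -90.00°

4.7 dB, -90.0°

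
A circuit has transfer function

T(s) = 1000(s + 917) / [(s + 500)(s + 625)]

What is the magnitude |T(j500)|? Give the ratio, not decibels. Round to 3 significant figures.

At s = jω = j500:
zero (s+917): 917 + j500 → |·| = √(917²+500²) = √1090889 ≈ 1044.5, ∠ = arctan(500/917) ≈ 28.60°
pole (s+500): 500 + j500 → |·| = √(500²+500²) = √500000 ≈ 707.11, ∠ = arctan(500/500) ≈ 45.00°
pole (s+625): 625 + j500 → |·| = √(625²+500²) = √640625 ≈ 800.39, ∠ = arctan(500/625) ≈ 38.66°
|T| = 1000 · 1044.5 / 5.6596e+05 ≈ 1.8455

1.85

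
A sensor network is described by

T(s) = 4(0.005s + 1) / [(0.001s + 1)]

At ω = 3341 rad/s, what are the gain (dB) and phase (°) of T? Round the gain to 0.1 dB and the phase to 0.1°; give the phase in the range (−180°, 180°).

25.7 dB, 13.2°

At ω = 3341 rad/s:
zero (1 + j3341·0.005) = 1 + j16.705 → |·| ≈ 16.735, ∠ ≈ 86.57°
pole (1 + j3341·0.001) = 1 + j3.341 → |·| ≈ 3.4874, ∠ ≈ 73.34°
|T| = 4 · 16.735 / (3.4874) ≈ 19.195
Gain = 20 log₁₀(19.195) ≈ 25.66 dB
∠T = (86.57°) − (73.34°) = 13.23°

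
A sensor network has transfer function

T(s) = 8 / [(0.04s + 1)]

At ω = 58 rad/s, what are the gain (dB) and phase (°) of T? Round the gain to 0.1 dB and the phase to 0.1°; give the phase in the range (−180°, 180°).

At ω = 58 rad/s:
pole (1 + j58·0.04) = 1 + j2.32 → |·| ≈ 2.5263, ∠ ≈ 66.68°
|T| = 8 · 1 / (2.5263) ≈ 3.1667
Gain = 20 log₁₀(3.1667) ≈ 10.01 dB
∠T = (0°) − (66.68°) = -66.68°

10.0 dB, -66.7°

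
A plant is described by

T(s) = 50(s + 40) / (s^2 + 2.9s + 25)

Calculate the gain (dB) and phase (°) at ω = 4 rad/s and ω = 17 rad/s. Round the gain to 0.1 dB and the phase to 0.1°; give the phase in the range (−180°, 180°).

At s = jω = j4:
zero (s+40): 40 + j4 → |·| = √(40²+4²) = √1616 ≈ 40.2, ∠ = arctan(4/40) ≈ 5.71°
quadratic: (j4)² + 2.9·j4 + 25 = 9 + j11.6 → |·| ≈ 14.682, ∠ ≈ 52.19°
|T| = 50 · 40.2 / 14.682 ≈ 136.9
Gain = 20 log₁₀(136.9) ≈ 42.73 dB
∠T = 5.71° − 52.19° = -46.48°

At s = jω = j17:
zero (s+40): 40 + j17 → |·| = √(40²+17²) = √1889 ≈ 43.463, ∠ = arctan(17/40) ≈ 23.03°
quadratic: (j17)² + 2.9·j17 + 25 = -264 + j49.3 → |·| ≈ 268.56, ∠ ≈ 169.42°
|T| = 50 · 43.463 / 268.56 ≈ 8.0919
Gain = 20 log₁₀(8.0919) ≈ 18.16 dB
∠T = 23.03° − 169.42° = -146.39°

ω = 4: 42.7 dB, -46.5°; ω = 17: 18.2 dB, -146.4°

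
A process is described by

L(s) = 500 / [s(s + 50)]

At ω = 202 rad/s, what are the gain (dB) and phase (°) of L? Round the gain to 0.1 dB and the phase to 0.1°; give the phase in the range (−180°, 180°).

-38.5 dB, -166.1°

At s = jω = j202:
pole (s+50): 50 + j202 → |·| = √(50²+202²) = √43304 ≈ 208.1, ∠ = arctan(202/50) ≈ 76.10°
pole at origin: |s| = 202, ∠ = 90.00° (in denominator)
|L| = 500 / 42036 ≈ 0.011895
Gain = 20 log₁₀(0.011895) ≈ -38.49 dB
∠L = 0.00° − 166.10° = -166.10°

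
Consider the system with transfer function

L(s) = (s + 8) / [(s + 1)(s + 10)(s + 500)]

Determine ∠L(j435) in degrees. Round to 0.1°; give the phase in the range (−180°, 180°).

-130.6°

At s = jω = j435:
zero (s+8): 8 + j435 → |·| = √(8²+435²) = √189289 ≈ 435.07, ∠ = arctan(435/8) ≈ 88.95°
pole (s+1): 1 + j435 → |·| = √(1²+435²) = √189226 ≈ 435, ∠ = arctan(435/1) ≈ 89.87°
pole (s+10): 10 + j435 → |·| = √(10²+435²) = √189325 ≈ 435.11, ∠ = arctan(435/10) ≈ 88.68°
pole (s+500): 500 + j435 → |·| = √(500²+435²) = √439225 ≈ 662.74, ∠ = arctan(435/500) ≈ 41.02°
∠L = 88.95° − 219.57° = -130.62°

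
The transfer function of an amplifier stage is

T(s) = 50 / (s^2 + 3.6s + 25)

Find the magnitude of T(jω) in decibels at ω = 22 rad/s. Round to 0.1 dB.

At s = jω = j22:
quadratic: (j22)² + 3.6·j22 + 25 = -459 + j79.2 → |·| ≈ 465.78, ∠ ≈ 170.21°
|T| = 50 / 465.78 ≈ 0.10735
Gain = 20 log₁₀(0.10735) ≈ -19.38 dB

-19.4 dB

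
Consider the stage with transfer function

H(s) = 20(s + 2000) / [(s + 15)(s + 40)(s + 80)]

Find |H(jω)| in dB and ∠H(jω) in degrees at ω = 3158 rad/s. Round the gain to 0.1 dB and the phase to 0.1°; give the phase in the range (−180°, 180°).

-112.5 dB, 150.1°

At s = jω = j3158:
zero (s+2000): 2000 + j3158 → |·| = √(2000²+3158²) = √13972964 ≈ 3738, ∠ = arctan(3158/2000) ≈ 57.65°
pole (s+15): 15 + j3158 → |·| = √(15²+3158²) = √9973189 ≈ 3158, ∠ = arctan(3158/15) ≈ 89.73°
pole (s+40): 40 + j3158 → |·| = √(40²+3158²) = √9974564 ≈ 3158.3, ∠ = arctan(3158/40) ≈ 89.27°
pole (s+80): 80 + j3158 → |·| = √(80²+3158²) = √9979364 ≈ 3159, ∠ = arctan(3158/80) ≈ 88.55°
|H| = 20 · 3738 / 3.1508e+10 ≈ 2.3727e-06
Gain = 20 log₁₀(2.3727e-06) ≈ -112.50 dB
∠H = 57.65° − 267.55° = -209.90° ≡ 150.10° (principal value)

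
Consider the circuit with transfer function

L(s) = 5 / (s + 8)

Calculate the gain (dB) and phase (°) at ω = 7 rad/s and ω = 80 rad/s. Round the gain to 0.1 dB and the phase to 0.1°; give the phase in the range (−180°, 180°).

ω = 7: -6.6 dB, -41.2°; ω = 80: -24.1 dB, -84.3°

At s = jω = j7:
pole (s+8): 8 + j7 → |·| = √(8²+7²) = √113 ≈ 10.63, ∠ = arctan(7/8) ≈ 41.19°
|L| = 5 / 10.63 ≈ 0.47037
Gain = 20 log₁₀(0.47037) ≈ -6.55 dB
∠L = 0.00° − 41.19° = -41.19°

At s = jω = j80:
pole (s+8): 8 + j80 → |·| = √(8²+80²) = √6464 ≈ 80.399, ∠ = arctan(80/8) ≈ 84.29°
|L| = 5 / 80.399 ≈ 0.06219
Gain = 20 log₁₀(0.06219) ≈ -24.13 dB
∠L = 0.00° − 84.29° = -84.29°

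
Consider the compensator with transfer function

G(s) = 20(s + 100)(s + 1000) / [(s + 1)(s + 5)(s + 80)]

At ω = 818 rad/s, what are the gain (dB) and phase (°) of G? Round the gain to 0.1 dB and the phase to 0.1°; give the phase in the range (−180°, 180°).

-28.2 dB, -141.7°

At s = jω = j818:
zero (s+100): 100 + j818 → |·| = √(100²+818²) = √679124 ≈ 824.09, ∠ = arctan(818/100) ≈ 83.03°
zero (s+1000): 1000 + j818 → |·| = √(1000²+818²) = √1669124 ≈ 1291.9, ∠ = arctan(818/1000) ≈ 39.28°
pole (s+1): 1 + j818 → |·| = √(1²+818²) = √669125 ≈ 818, ∠ = arctan(818/1) ≈ 89.93°
pole (s+5): 5 + j818 → |·| = √(5²+818²) = √669149 ≈ 818.02, ∠ = arctan(818/5) ≈ 89.65°
pole (s+80): 80 + j818 → |·| = √(80²+818²) = √675524 ≈ 821.9, ∠ = arctan(818/80) ≈ 84.41°
|G| = 20 · 1.0646e+06 / 5.4997e+08 ≈ 0.038715
Gain = 20 log₁₀(0.038715) ≈ -28.24 dB
∠G = 122.31° − 263.99° = -141.68°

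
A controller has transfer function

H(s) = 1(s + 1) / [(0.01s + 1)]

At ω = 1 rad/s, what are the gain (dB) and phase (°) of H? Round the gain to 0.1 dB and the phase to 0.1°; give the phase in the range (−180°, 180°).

3.0 dB, 44.4°

At ω = 1 rad/s:
zero (1 + j1·1) = 1 + j1 → |·| ≈ 1.4142, ∠ ≈ 45.00°
pole (1 + j1·0.01) = 1 + j0.01 → |·| ≈ 1, ∠ ≈ 0.57°
|H| = 1 · 1.4142 / (1) ≈ 1.4142
Gain = 20 log₁₀(1.4142) ≈ 3.01 dB
∠H = (45.00°) − (0.57°) = 44.43°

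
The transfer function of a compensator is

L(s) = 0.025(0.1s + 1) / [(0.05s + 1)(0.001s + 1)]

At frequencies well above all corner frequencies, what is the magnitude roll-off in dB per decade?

Each pole contributes −20 dB/decade at high frequency; each zero contributes +20 dB/decade.
Net: 1 zero(s) − 2 pole(s) → -20 dB/decade.

-20 dB/decade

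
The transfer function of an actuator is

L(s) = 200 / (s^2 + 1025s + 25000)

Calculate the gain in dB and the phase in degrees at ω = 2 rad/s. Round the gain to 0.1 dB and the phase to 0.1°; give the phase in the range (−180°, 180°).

-42.0 dB, -4.7°

Substitute s = j2:
Numerator: 200 = 200 + j0
Denominator: (j2)^2 + 1025(j2) + 25000 = 24996 + j2050
|N| = √(200² + 0²) ≈ 200, ∠N ≈ 0.00°
|D| = √(24996² + 2050²) ≈ 25080, ∠D ≈ 4.69°
|L| = 200 / 25080 ≈ 0.0079745
Gain = 20 log₁₀(0.0079745) ≈ -41.97 dB
∠L = 0.00° − 4.69° = -4.69°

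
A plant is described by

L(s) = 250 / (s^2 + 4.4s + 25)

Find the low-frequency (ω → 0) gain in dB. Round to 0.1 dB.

L(0) = 250 / 25 = 10
20 log₁₀(10) ≈ 20.00 dB

20.0 dB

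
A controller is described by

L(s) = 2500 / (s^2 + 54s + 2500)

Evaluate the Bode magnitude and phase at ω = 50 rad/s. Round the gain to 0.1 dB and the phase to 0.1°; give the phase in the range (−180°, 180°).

At s = jω = j50:
quadratic: (j50)² + 54·j50 + 2500 = 0 + j2700 → |·| ≈ 2700, ∠ ≈ 90.00°
|L| = 2500 / 2700 ≈ 0.92593
Gain = 20 log₁₀(0.92593) ≈ -0.67 dB
∠L = 0.00° − 90.00° = -90.00°

-0.7 dB, -90.0°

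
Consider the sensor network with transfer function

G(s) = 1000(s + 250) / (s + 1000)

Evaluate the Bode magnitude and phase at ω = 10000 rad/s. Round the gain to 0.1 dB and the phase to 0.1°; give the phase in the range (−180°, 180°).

60.0 dB, 4.3°

At s = jω = j10000:
zero (s+250): 250 + j10000 → |·| = √(250²+10000²) = √100062500 ≈ 10003, ∠ = arctan(10000/250) ≈ 88.57°
pole (s+1000): 1000 + j10000 → |·| = √(1000²+10000²) = √101000000 ≈ 10050, ∠ = arctan(10000/1000) ≈ 84.29°
|G| = 1000 · 10003 / 10050 ≈ 995.32
Gain = 20 log₁₀(995.32) ≈ 59.96 dB
∠G = 88.57° − 84.29° = 4.28°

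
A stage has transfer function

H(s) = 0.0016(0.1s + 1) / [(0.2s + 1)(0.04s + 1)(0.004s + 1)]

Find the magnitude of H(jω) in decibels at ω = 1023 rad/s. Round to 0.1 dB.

At ω = 1023 rad/s:
zero (1 + j1023·0.1) = 1 + j102.3 → |·| ≈ 102.3, ∠ ≈ 89.44°
pole (1 + j1023·0.2) = 1 + j204.6 → |·| ≈ 204.6, ∠ ≈ 89.72°
pole (1 + j1023·0.04) = 1 + j40.92 → |·| ≈ 40.932, ∠ ≈ 88.60°
pole (1 + j1023·0.004) = 1 + j4.092 → |·| ≈ 4.2124, ∠ ≈ 76.27°
|H| = 0.0016 · 102.3 / (204.6 · 40.932 · 4.2124) ≈ 4.6398e-06
Gain = 20 log₁₀(4.6398e-06) ≈ -106.67 dB

-106.7 dB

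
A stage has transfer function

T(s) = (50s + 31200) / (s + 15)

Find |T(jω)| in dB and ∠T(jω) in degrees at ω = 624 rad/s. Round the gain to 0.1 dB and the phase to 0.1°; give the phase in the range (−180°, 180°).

Substitute s = j624:
Numerator: 50(j624) + 31200 = 31200 + j31200
Denominator: (j624) + 15 = 15 + j624
|N| = √(31200² + 31200²) ≈ 44123, ∠N ≈ 45.00°
|D| = √(15² + 624²) ≈ 624.18, ∠D ≈ 88.62°
|T| = 44123 / 624.18 ≈ 70.69
Gain = 20 log₁₀(70.69) ≈ 36.99 dB
∠T = 45.00° − 88.62° = -43.62°

37.0 dB, -43.6°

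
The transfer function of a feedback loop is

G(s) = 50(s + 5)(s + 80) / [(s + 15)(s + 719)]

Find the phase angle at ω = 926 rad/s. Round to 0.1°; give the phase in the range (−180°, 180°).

At s = jω = j926:
zero (s+5): 5 + j926 → |·| = √(5²+926²) = √857501 ≈ 926.01, ∠ = arctan(926/5) ≈ 89.69°
zero (s+80): 80 + j926 → |·| = √(80²+926²) = √863876 ≈ 929.45, ∠ = arctan(926/80) ≈ 85.06°
pole (s+15): 15 + j926 → |·| = √(15²+926²) = √857701 ≈ 926.12, ∠ = arctan(926/15) ≈ 89.07°
pole (s+719): 719 + j926 → |·| = √(719²+926²) = √1374437 ≈ 1172.4, ∠ = arctan(926/719) ≈ 52.17°
∠G = 174.75° − 141.24° = 33.51°

33.5°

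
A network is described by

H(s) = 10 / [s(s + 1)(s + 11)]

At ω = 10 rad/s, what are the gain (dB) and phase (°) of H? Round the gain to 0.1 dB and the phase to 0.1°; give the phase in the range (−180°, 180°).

-43.5 dB, 143.4°

At s = jω = j10:
pole (s+1): 1 + j10 → |·| = √(1²+10²) = √101 ≈ 10.05, ∠ = arctan(10/1) ≈ 84.29°
pole (s+11): 11 + j10 → |·| = √(11²+10²) = √221 ≈ 14.866, ∠ = arctan(10/11) ≈ 42.27°
pole at origin: |s| = 10, ∠ = 90.00° (in denominator)
|H| = 10 / 1494 ≈ 0.0066934
Gain = 20 log₁₀(0.0066934) ≈ -43.49 dB
∠H = 0.00° − 216.56° = -216.56° ≡ 143.44° (principal value)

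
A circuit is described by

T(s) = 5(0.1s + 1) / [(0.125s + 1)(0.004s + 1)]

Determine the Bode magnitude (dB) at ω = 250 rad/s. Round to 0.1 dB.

At ω = 250 rad/s:
zero (1 + j250·0.1) = 1 + j25 → |·| ≈ 25.02, ∠ ≈ 87.71°
pole (1 + j250·0.125) = 1 + j31.25 → |·| ≈ 31.266, ∠ ≈ 88.17°
pole (1 + j250·0.004) = 1 + j1 → |·| ≈ 1.4142, ∠ ≈ 45.00°
|T| = 5 · 25.02 / (31.266 · 1.4142) ≈ 2.8293
Gain = 20 log₁₀(2.8293) ≈ 9.03 dB

9.0 dB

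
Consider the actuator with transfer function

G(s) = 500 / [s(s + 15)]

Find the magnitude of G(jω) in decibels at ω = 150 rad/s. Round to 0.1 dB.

-33.1 dB

At s = jω = j150:
pole (s+15): 15 + j150 → |·| = √(15²+150²) = √22725 ≈ 150.75, ∠ = arctan(150/15) ≈ 84.29°
pole at origin: |s| = 150, ∠ = 90.00° (in denominator)
|G| = 500 / 22612 ≈ 0.022112
Gain = 20 log₁₀(0.022112) ≈ -33.11 dB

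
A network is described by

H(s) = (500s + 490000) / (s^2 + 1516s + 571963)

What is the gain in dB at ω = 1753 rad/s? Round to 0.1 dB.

-11.2 dB

Substitute s = j1753:
Numerator: 500(j1753) + 490000 = 490000 + j876500
Denominator: (j1753)^2 + 1516(j1753) + 571963 = -2501046 + j2657548
|N| = √(490000² + 876500²) ≈ 1.0042e+06, ∠N ≈ 60.79°
|D| = √(2501046² + 2657548²) ≈ 3.6494e+06, ∠D ≈ 133.26°
|H| = 1.0042e+06 / 3.6494e+06 ≈ 0.27517
Gain = 20 log₁₀(0.27517) ≈ -11.21 dB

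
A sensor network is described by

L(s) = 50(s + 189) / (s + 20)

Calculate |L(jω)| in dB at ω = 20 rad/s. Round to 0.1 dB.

At s = jω = j20:
zero (s+189): 189 + j20 → |·| = √(189²+20²) = √36121 ≈ 190.06, ∠ = arctan(20/189) ≈ 6.04°
pole (s+20): 20 + j20 → |·| = √(20²+20²) = √800 ≈ 28.284, ∠ = arctan(20/20) ≈ 45.00°
|L| = 50 · 190.06 / 28.284 ≈ 335.99
Gain = 20 log₁₀(335.99) ≈ 50.53 dB

50.5 dB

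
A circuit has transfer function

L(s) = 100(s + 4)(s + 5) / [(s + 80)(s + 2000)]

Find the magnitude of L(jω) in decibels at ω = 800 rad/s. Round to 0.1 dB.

At s = jω = j800:
zero (s+4): 4 + j800 → |·| = √(4²+800²) = √640016 ≈ 800.01, ∠ = arctan(800/4) ≈ 89.71°
zero (s+5): 5 + j800 → |·| = √(5²+800²) = √640025 ≈ 800.02, ∠ = arctan(800/5) ≈ 89.64°
pole (s+80): 80 + j800 → |·| = √(80²+800²) = √646400 ≈ 803.99, ∠ = arctan(800/80) ≈ 84.29°
pole (s+2000): 2000 + j800 → |·| = √(2000²+800²) = √4640000 ≈ 2154.1, ∠ = arctan(800/2000) ≈ 21.80°
|L| = 100 · 6.4002e+05 / 1.7319e+06 ≈ 36.955
Gain = 20 log₁₀(36.955) ≈ 31.35 dB

31.4 dB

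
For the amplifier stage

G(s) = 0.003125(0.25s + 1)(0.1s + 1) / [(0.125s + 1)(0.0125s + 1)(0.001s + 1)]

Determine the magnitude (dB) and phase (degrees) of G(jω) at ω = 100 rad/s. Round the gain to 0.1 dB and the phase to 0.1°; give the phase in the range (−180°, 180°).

At ω = 100 rad/s:
zero (1 + j100·0.25) = 1 + j25 → |·| ≈ 25.02, ∠ ≈ 87.71°
zero (1 + j100·0.1) = 1 + j10 → |·| ≈ 10.05, ∠ ≈ 84.29°
pole (1 + j100·0.125) = 1 + j12.5 → |·| ≈ 12.54, ∠ ≈ 85.43°
pole (1 + j100·0.0125) = 1 + j1.25 → |·| ≈ 1.6008, ∠ ≈ 51.34°
pole (1 + j100·0.001) = 1 + j0.1 → |·| ≈ 1.005, ∠ ≈ 5.71°
|G| = 0.003125 · 25.02 · 10.05 / (12.54 · 1.6008 · 1.005) ≈ 0.03895
Gain = 20 log₁₀(0.03895) ≈ -28.19 dB
∠G = (87.71° + 84.29°) − (85.43° + 51.34° + 5.71°) = 29.52°

-28.2 dB, 29.5°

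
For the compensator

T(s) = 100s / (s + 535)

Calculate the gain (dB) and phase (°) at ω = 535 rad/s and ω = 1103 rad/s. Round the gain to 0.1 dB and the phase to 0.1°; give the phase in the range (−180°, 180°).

ω = 535: 37.0 dB, 45.0°; ω = 1103: 39.1 dB, 25.9°

At s = jω = j535:
zero at origin: s = j535 → |·| = 535, ∠ = 90.00°
pole (s+535): 535 + j535 → |·| = √(535²+535²) = √572450 ≈ 756.6, ∠ = arctan(535/535) ≈ 45.00°
|T| = 100 · 535 / 756.6 ≈ 70.711
Gain = 20 log₁₀(70.711) ≈ 36.99 dB
∠T = 90.00° − 45.00° = 45.00°

At s = jω = j1103:
zero at origin: s = j1103 → |·| = 1103, ∠ = 90.00°
pole (s+535): 535 + j1103 → |·| = √(535²+1103²) = √1502834 ≈ 1225.9, ∠ = arctan(1103/535) ≈ 64.12°
|T| = 100 · 1103 / 1225.9 ≈ 89.975
Gain = 20 log₁₀(89.975) ≈ 39.08 dB
∠T = 90.00° − 64.12° = 25.88°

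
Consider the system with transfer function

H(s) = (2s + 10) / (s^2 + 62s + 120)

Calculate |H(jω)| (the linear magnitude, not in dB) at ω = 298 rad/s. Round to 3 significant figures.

Substitute s = j298:
Numerator: 2(j298) + 10 = 10 + j596
Denominator: (j298)^2 + 62(j298) + 120 = -88684 + j18476
|N| = √(10² + 596²) ≈ 596.08, ∠N ≈ 89.04°
|D| = √(88684² + 18476²) ≈ 90588, ∠D ≈ 168.23°
|H| = 596.08 / 90588 ≈ 0.0065801

0.00658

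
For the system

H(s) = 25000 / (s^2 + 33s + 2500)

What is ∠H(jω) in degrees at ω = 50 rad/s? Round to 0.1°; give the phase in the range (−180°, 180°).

At s = jω = j50:
quadratic: (j50)² + 33·j50 + 2500 = 0 + j1650 → |·| ≈ 1650, ∠ ≈ 90.00°
∠H = 0.00° − 90.00° = -90.00°

-90.0°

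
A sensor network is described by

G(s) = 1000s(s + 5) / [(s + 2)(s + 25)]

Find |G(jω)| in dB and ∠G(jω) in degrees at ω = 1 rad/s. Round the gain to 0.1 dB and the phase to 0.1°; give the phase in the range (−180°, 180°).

39.2 dB, 72.5°

At s = jω = j1:
zero (s+5): 5 + j1 → |·| = √(5²+1²) = √26 ≈ 5.099, ∠ = arctan(1/5) ≈ 11.31°
zero at origin: s = j1 → |·| = 1, ∠ = 90.00°
pole (s+2): 2 + j1 → |·| = √(2²+1²) = √5 ≈ 2.2361, ∠ = arctan(1/2) ≈ 26.57°
pole (s+25): 25 + j1 → |·| = √(25²+1²) = √626 ≈ 25.02, ∠ = arctan(1/25) ≈ 2.29°
|G| = 1000 · 5.099 / 55.947 ≈ 91.14
Gain = 20 log₁₀(91.14) ≈ 39.19 dB
∠G = 101.31° − 28.86° = 72.45°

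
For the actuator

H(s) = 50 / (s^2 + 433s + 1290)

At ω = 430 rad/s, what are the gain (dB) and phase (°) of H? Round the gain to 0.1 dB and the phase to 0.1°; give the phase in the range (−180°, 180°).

Substitute s = j430:
Numerator: 50 = 50 + j0
Denominator: (j430)^2 + 433(j430) + 1290 = -183610 + j186190
|N| = √(50² + 0²) ≈ 50, ∠N ≈ 0.00°
|D| = √(183610² + 186190²) ≈ 2.6149e+05, ∠D ≈ 134.60°
|H| = 50 / 2.6149e+05 ≈ 0.00019121
Gain = 20 log₁₀(0.00019121) ≈ -74.37 dB
∠H = 0.00° − 134.60° = -134.60°

-74.4 dB, -134.6°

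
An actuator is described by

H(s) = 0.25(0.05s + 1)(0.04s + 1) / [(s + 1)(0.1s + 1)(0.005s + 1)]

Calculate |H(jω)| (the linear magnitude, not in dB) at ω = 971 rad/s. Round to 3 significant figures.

0.00101

At ω = 971 rad/s:
zero (1 + j971·0.05) = 1 + j48.55 → |·| ≈ 48.56, ∠ ≈ 88.82°
zero (1 + j971·0.04) = 1 + j38.84 → |·| ≈ 38.853, ∠ ≈ 88.53°
pole (1 + j971·1) = 1 + j971 → |·| ≈ 971, ∠ ≈ 89.94°
pole (1 + j971·0.1) = 1 + j97.1 → |·| ≈ 97.105, ∠ ≈ 89.41°
pole (1 + j971·0.005) = 1 + j4.855 → |·| ≈ 4.9569, ∠ ≈ 78.36°
|H| = 0.25 · 48.56 · 38.853 / (971 · 97.105 · 4.9569) ≈ 0.0010092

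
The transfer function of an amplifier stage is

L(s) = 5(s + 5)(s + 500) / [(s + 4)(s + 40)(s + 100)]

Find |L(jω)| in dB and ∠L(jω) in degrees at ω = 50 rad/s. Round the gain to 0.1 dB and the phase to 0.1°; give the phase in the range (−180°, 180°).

-9.1 dB, -73.3°

At s = jω = j50:
zero (s+5): 5 + j50 → |·| = √(5²+50²) = √2525 ≈ 50.249, ∠ = arctan(50/5) ≈ 84.29°
zero (s+500): 500 + j50 → |·| = √(500²+50²) = √252500 ≈ 502.49, ∠ = arctan(50/500) ≈ 5.71°
pole (s+4): 4 + j50 → |·| = √(4²+50²) = √2516 ≈ 50.16, ∠ = arctan(50/4) ≈ 85.43°
pole (s+40): 40 + j50 → |·| = √(40²+50²) = √4100 ≈ 64.031, ∠ = arctan(50/40) ≈ 51.34°
pole (s+100): 100 + j50 → |·| = √(100²+50²) = √12500 ≈ 111.8, ∠ = arctan(50/100) ≈ 26.57°
|L| = 5 · 25250 / 3.5908e+05 ≈ 0.35159
Gain = 20 log₁₀(0.35159) ≈ -9.08 dB
∠L = 90.00° − 163.34° = -73.34°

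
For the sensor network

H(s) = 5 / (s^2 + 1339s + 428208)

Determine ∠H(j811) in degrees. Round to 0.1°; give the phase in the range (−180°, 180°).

-101.9°

Substitute s = j811:
Numerator: 5 = 5 + j0
Denominator: (j811)^2 + 1339(j811) + 428208 = -229513 + j1085929
|N| = √(5² + 0²) ≈ 5, ∠N ≈ 0.00°
|D| = √(229513² + 1085929²) ≈ 1.1099e+06, ∠D ≈ 101.93°
∠H = 0.00° − 101.93° = -101.93°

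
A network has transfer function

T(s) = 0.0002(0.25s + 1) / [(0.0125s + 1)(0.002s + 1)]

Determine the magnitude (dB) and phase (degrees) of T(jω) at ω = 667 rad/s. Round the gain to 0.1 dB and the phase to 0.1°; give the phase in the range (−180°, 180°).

-52.5 dB, -46.6°

At ω = 667 rad/s:
zero (1 + j667·0.25) = 1 + j166.75 → |·| ≈ 166.75, ∠ ≈ 89.66°
pole (1 + j667·0.0125) = 1 + j8.3375 → |·| ≈ 8.3973, ∠ ≈ 83.16°
pole (1 + j667·0.002) = 1 + j1.334 → |·| ≈ 1.6672, ∠ ≈ 53.14°
|T| = 0.0002 · 166.75 / (8.3973 · 1.6672) ≈ 0.0023821
Gain = 20 log₁₀(0.0023821) ≈ -52.46 dB
∠T = (89.66°) − (83.16° + 53.14°) = -46.64°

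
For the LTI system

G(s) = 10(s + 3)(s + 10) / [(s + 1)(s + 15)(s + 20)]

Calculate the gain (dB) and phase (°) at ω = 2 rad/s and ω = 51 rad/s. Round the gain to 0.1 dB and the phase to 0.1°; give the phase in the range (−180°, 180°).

ω = 2: -5.3 dB, -31.7°; ω = 51: -15.0 dB, -65.5°

At s = jω = j2:
zero (s+3): 3 + j2 → |·| = √(3²+2²) = √13 ≈ 3.6056, ∠ = arctan(2/3) ≈ 33.69°
zero (s+10): 10 + j2 → |·| = √(10²+2²) = √104 ≈ 10.198, ∠ = arctan(2/10) ≈ 11.31°
pole (s+1): 1 + j2 → |·| = √(1²+2²) = √5 ≈ 2.2361, ∠ = arctan(2/1) ≈ 63.43°
pole (s+15): 15 + j2 → |·| = √(15²+2²) = √229 ≈ 15.133, ∠ = arctan(2/15) ≈ 7.59°
pole (s+20): 20 + j2 → |·| = √(20²+2²) = √404 ≈ 20.1, ∠ = arctan(2/20) ≈ 5.71°
|G| = 10 · 36.77 / 680.16 ≈ 0.54061
Gain = 20 log₁₀(0.54061) ≈ -5.34 dB
∠G = 45.00° − 76.73° = -31.73°

At s = jω = j51:
zero (s+3): 3 + j51 → |·| = √(3²+51²) = √2610 ≈ 51.088, ∠ = arctan(51/3) ≈ 86.63°
zero (s+10): 10 + j51 → |·| = √(10²+51²) = √2701 ≈ 51.971, ∠ = arctan(51/10) ≈ 78.91°
pole (s+1): 1 + j51 → |·| = √(1²+51²) = √2602 ≈ 51.01, ∠ = arctan(51/1) ≈ 88.88°
pole (s+15): 15 + j51 → |·| = √(15²+51²) = √2826 ≈ 53.16, ∠ = arctan(51/15) ≈ 73.61°
pole (s+20): 20 + j51 → |·| = √(20²+51²) = √3001 ≈ 54.781, ∠ = arctan(51/20) ≈ 68.59°
|G| = 10 · 2655.1 / 1.4855e+05 ≈ 0.17873
Gain = 20 log₁₀(0.17873) ≈ -14.96 dB
∠G = 165.54° − 231.08° = -65.54°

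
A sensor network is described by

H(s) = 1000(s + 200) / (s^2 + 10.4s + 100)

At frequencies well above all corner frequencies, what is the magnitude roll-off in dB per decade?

-20 dB/decade

Each pole contributes −20 dB/decade at high frequency; each zero contributes +20 dB/decade.
Net: 1 zero(s) − 2 pole(s) → -20 dB/decade.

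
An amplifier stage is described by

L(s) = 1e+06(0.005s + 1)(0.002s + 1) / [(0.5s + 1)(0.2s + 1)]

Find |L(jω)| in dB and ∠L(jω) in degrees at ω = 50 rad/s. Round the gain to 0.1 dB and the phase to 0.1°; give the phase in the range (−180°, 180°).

72.3 dB, -152.3°

At ω = 50 rad/s:
zero (1 + j50·0.005) = 1 + j0.25 → |·| ≈ 1.0308, ∠ ≈ 14.04°
zero (1 + j50·0.002) = 1 + j0.1 → |·| ≈ 1.005, ∠ ≈ 5.71°
pole (1 + j50·0.5) = 1 + j25 → |·| ≈ 25.02, ∠ ≈ 87.71°
pole (1 + j50·0.2) = 1 + j10 → |·| ≈ 10.05, ∠ ≈ 84.29°
|L| = 1e+06 · 1.0308 · 1.005 / (25.02 · 10.05) ≈ 4119.9
Gain = 20 log₁₀(4119.9) ≈ 72.30 dB
∠L = (14.04° + 5.71°) − (87.71° + 84.29°) = -152.25°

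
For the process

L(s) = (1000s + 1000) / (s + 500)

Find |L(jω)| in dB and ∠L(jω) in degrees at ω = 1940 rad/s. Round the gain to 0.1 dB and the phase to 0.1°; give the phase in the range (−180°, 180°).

59.7 dB, 14.4°

Substitute s = j1940:
Numerator: 1000(j1940) + 1000 = 1000 + j1940000
Denominator: (j1940) + 500 = 500 + j1940
|N| = √(1000² + 1940000²) ≈ 1.94e+06, ∠N ≈ 89.97°
|D| = √(500² + 1940²) ≈ 2003.4, ∠D ≈ 75.55°
|L| = 1.94e+06 / 2003.4 ≈ 968.35
Gain = 20 log₁₀(968.35) ≈ 59.72 dB
∠L = 89.97° − 75.55° = 14.42°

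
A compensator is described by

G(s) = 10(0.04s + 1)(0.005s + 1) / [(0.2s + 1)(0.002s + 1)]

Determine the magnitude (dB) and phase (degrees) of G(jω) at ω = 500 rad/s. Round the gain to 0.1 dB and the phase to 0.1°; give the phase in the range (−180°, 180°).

At ω = 500 rad/s:
zero (1 + j500·0.04) = 1 + j20 → |·| ≈ 20.025, ∠ ≈ 87.14°
zero (1 + j500·0.005) = 1 + j2.5 → |·| ≈ 2.6926, ∠ ≈ 68.20°
pole (1 + j500·0.2) = 1 + j100 → |·| ≈ 100, ∠ ≈ 89.43°
pole (1 + j500·0.002) = 1 + j1 → |·| ≈ 1.4142, ∠ ≈ 45.00°
|G| = 10 · 20.025 · 2.6926 / (100 · 1.4142) ≈ 3.8127
Gain = 20 log₁₀(3.8127) ≈ 11.62 dB
∠G = (87.14° + 68.20°) − (89.43° + 45.00°) = 20.91°

11.6 dB, 20.9°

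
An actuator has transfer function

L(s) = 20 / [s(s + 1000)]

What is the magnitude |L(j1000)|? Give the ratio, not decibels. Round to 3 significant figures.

At s = jω = j1000:
pole (s+1000): 1000 + j1000 → |·| = √(1000²+1000²) = √2000000 ≈ 1414.2, ∠ = arctan(1000/1000) ≈ 45.00°
pole at origin: |s| = 1000, ∠ = 90.00° (in denominator)
|L| = 20 / 1.4142e+06 ≈ 1.4142e-05

1.41e-05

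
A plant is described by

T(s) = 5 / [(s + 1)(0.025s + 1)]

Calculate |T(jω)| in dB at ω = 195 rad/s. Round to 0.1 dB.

-45.8 dB

At ω = 195 rad/s:
pole (1 + j195·1) = 1 + j195 → |·| ≈ 195, ∠ ≈ 89.71°
pole (1 + j195·0.025) = 1 + j4.875 → |·| ≈ 4.9765, ∠ ≈ 78.41°
|T| = 5 · 1 / (195 · 4.9765) ≈ 0.0051524
Gain = 20 log₁₀(0.0051524) ≈ -45.76 dB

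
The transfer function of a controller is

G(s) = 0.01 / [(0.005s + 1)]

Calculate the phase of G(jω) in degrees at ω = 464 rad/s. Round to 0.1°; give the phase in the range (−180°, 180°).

-66.7°

At ω = 464 rad/s:
pole (1 + j464·0.005) = 1 + j2.32 → |·| ≈ 2.5263, ∠ ≈ 66.68°
∠G = (0°) − (66.68°) = -66.68°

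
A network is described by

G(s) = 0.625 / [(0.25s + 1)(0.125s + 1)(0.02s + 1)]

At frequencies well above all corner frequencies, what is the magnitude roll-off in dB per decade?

-60 dB/decade

Each pole contributes −20 dB/decade at high frequency; each zero contributes +20 dB/decade.
Net: 0 zero(s) − 3 pole(s) → -60 dB/decade.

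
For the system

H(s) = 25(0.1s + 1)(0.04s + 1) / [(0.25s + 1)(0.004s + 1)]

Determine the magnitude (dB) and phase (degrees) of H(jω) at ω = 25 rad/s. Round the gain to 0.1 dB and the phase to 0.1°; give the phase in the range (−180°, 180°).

23.5 dB, 26.6°

At ω = 25 rad/s:
zero (1 + j25·0.1) = 1 + j2.5 → |·| ≈ 2.6926, ∠ ≈ 68.20°
zero (1 + j25·0.04) = 1 + j1 → |·| ≈ 1.4142, ∠ ≈ 45.00°
pole (1 + j25·0.25) = 1 + j6.25 → |·| ≈ 6.3295, ∠ ≈ 80.91°
pole (1 + j25·0.004) = 1 + j0.1 → |·| ≈ 1.005, ∠ ≈ 5.71°
|H| = 25 · 2.6926 · 1.4142 / (6.3295 · 1.005) ≈ 14.965
Gain = 20 log₁₀(14.965) ≈ 23.50 dB
∠H = (68.20° + 45.00°) − (80.91° + 5.71°) = 26.58°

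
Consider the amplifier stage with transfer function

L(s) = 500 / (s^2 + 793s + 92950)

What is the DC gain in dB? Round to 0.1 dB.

-45.4 dB

L(0) = 500 / 92950 ≈ 0.0053792
20 log₁₀(0.0053792) ≈ -45.39 dB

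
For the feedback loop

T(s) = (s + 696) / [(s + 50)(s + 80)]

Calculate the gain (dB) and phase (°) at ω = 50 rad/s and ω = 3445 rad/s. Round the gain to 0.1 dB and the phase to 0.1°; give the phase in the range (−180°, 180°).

At s = jω = j50:
zero (s+696): 696 + j50 → |·| = √(696²+50²) = √486916 ≈ 697.79, ∠ = arctan(50/696) ≈ 4.11°
pole (s+50): 50 + j50 → |·| = √(50²+50²) = √5000 ≈ 70.711, ∠ = arctan(50/50) ≈ 45.00°
pole (s+80): 80 + j50 → |·| = √(80²+50²) = √8900 ≈ 94.34, ∠ = arctan(50/80) ≈ 32.01°
|T| = 1 · 697.79 / 6670.9 ≈ 0.1046
Gain = 20 log₁₀(0.1046) ≈ -19.61 dB
∠T = 4.11° − 77.01° = -72.90°

At s = jω = j3445:
zero (s+696): 696 + j3445 → |·| = √(696²+3445²) = √12352441 ≈ 3514.6, ∠ = arctan(3445/696) ≈ 78.58°
pole (s+50): 50 + j3445 → |·| = √(50²+3445²) = √11870525 ≈ 3445.4, ∠ = arctan(3445/50) ≈ 89.17°
pole (s+80): 80 + j3445 → |·| = √(80²+3445²) = √11874425 ≈ 3445.9, ∠ = arctan(3445/80) ≈ 88.67°
|T| = 1 · 3514.6 / 1.1873e+07 ≈ 0.00029602
Gain = 20 log₁₀(0.00029602) ≈ -70.57 dB
∠T = 78.58° − 177.84° = -99.26°

ω = 50: -19.6 dB, -72.9°; ω = 3445: -70.6 dB, -99.3°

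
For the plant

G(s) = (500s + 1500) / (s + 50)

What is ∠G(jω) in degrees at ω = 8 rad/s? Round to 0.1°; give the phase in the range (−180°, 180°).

Substitute s = j8:
Numerator: 500(j8) + 1500 = 1500 + j4000
Denominator: (j8) + 50 = 50 + j8
|N| = √(1500² + 4000²) ≈ 4272, ∠N ≈ 69.44°
|D| = √(50² + 8²) ≈ 50.636, ∠D ≈ 9.09°
∠G = 69.44° − 9.09° = 60.35°

60.4°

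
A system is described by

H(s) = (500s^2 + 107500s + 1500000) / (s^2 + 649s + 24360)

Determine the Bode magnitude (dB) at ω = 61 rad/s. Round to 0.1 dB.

43.4 dB

Substitute s = j61:
Numerator: 500(j61)^2 + 107500(j61) + 1500000 = -360500 + j6557500
Denominator: (j61)^2 + 649(j61) + 24360 = 20639 + j39589
|N| = √(360500² + 6557500²) ≈ 6.5674e+06, ∠N ≈ 93.15°
|D| = √(20639² + 39589²) ≈ 44646, ∠D ≈ 62.47°
|H| = 6.5674e+06 / 44646 ≈ 147.1
Gain = 20 log₁₀(147.1) ≈ 43.35 dB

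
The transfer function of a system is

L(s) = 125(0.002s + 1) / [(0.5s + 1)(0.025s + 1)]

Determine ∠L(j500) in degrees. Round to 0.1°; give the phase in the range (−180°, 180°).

-130.2°

At ω = 500 rad/s:
zero (1 + j500·0.002) = 1 + j1 → |·| ≈ 1.4142, ∠ ≈ 45.00°
pole (1 + j500·0.5) = 1 + j250 → |·| ≈ 250, ∠ ≈ 89.77°
pole (1 + j500·0.025) = 1 + j12.5 → |·| ≈ 12.54, ∠ ≈ 85.43°
∠L = (45.00°) − (89.77° + 85.43°) = -130.20°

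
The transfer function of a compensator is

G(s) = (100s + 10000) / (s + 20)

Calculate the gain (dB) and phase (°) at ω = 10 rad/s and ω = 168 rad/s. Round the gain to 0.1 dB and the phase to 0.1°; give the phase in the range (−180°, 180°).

Substitute s = j10:
Numerator: 100(j10) + 10000 = 10000 + j1000
Denominator: (j10) + 20 = 20 + j10
|N| = √(10000² + 1000²) ≈ 10050, ∠N ≈ 5.71°
|D| = √(20² + 10²) ≈ 22.361, ∠D ≈ 26.57°
|G| = 10050 / 22.361 ≈ 449.44
Gain = 20 log₁₀(449.44) ≈ 53.05 dB
∠G = 5.71° − 26.57° = -20.86°

Substitute s = j168:
Numerator: 100(j168) + 10000 = 10000 + j16800
Denominator: (j168) + 20 = 20 + j168
|N| = √(10000² + 16800²) ≈ 19551, ∠N ≈ 59.24°
|D| = √(20² + 168²) ≈ 169.19, ∠D ≈ 83.21°
|G| = 19551 / 169.19 ≈ 115.56
Gain = 20 log₁₀(115.56) ≈ 41.26 dB
∠G = 59.24° − 83.21° = -23.97°

ω = 10: 53.1 dB, -20.9°; ω = 168: 41.3 dB, -24.0°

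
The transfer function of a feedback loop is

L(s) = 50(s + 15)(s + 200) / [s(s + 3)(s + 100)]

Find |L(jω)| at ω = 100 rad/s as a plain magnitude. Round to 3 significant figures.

At s = jω = j100:
zero (s+15): 15 + j100 → |·| = √(15²+100²) = √10225 ≈ 101.12, ∠ = arctan(100/15) ≈ 81.47°
zero (s+200): 200 + j100 → |·| = √(200²+100²) = √50000 ≈ 223.61, ∠ = arctan(100/200) ≈ 26.57°
pole (s+3): 3 + j100 → |·| = √(3²+100²) = √10009 ≈ 100.04, ∠ = arctan(100/3) ≈ 88.28°
pole (s+100): 100 + j100 → |·| = √(100²+100²) = √20000 ≈ 141.42, ∠ = arctan(100/100) ≈ 45.00°
pole at origin: |s| = 100, ∠ = 90.00° (in denominator)
|L| = 50 · 22611 / 1.4148e+06 ≈ 0.79909

0.799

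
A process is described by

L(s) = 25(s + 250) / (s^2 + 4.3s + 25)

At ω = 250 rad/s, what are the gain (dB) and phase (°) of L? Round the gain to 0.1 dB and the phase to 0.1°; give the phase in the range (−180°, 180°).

At s = jω = j250:
zero (s+250): 250 + j250 → |·| = √(250²+250²) = √125000 ≈ 353.55, ∠ = arctan(250/250) ≈ 45.00°
quadratic: (j250)² + 4.3·j250 + 25 = -62475 + j1075 → |·| ≈ 62484, ∠ ≈ 179.01°
|L| = 25 · 353.55 / 62484 ≈ 0.14146
Gain = 20 log₁₀(0.14146) ≈ -16.99 dB
∠L = 45.00° − 179.01° = -134.01°

-17.0 dB, -134.0°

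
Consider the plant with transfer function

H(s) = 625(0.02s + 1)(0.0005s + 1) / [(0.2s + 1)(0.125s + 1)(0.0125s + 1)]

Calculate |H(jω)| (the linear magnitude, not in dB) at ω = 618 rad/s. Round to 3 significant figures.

At ω = 618 rad/s:
zero (1 + j618·0.02) = 1 + j12.36 → |·| ≈ 12.4, ∠ ≈ 85.37°
zero (1 + j618·0.0005) = 1 + j0.309 → |·| ≈ 1.0467, ∠ ≈ 17.17°
pole (1 + j618·0.2) = 1 + j123.6 → |·| ≈ 123.6, ∠ ≈ 89.54°
pole (1 + j618·0.125) = 1 + j77.25 → |·| ≈ 77.256, ∠ ≈ 89.26°
pole (1 + j618·0.0125) = 1 + j7.725 → |·| ≈ 7.7895, ∠ ≈ 82.62°
|H| = 625 · 12.4 · 1.0467 / (123.6 · 77.256 · 7.7895) ≈ 0.10906

0.109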